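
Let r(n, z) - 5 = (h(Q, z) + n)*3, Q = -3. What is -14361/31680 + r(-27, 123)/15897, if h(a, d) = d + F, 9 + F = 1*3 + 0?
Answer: -8132771/18652480 ≈ -0.43602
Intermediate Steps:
F = -6 (F = -9 + (1*3 + 0) = -9 + (3 + 0) = -9 + 3 = -6)
h(a, d) = -6 + d (h(a, d) = d - 6 = -6 + d)
r(n, z) = -13 + 3*n + 3*z (r(n, z) = 5 + ((-6 + z) + n)*3 = 5 + (-6 + n + z)*3 = 5 + (-18 + 3*n + 3*z) = -13 + 3*n + 3*z)
-14361/31680 + r(-27, 123)/15897 = -14361/31680 + (-13 + 3*(-27) + 3*123)/15897 = -14361*1/31680 + (-13 - 81 + 369)*(1/15897) = -4787/10560 + 275*(1/15897) = -4787/10560 + 275/15897 = -8132771/18652480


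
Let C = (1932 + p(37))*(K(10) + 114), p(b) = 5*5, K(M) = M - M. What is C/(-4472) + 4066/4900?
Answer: -134374631/2739100 ≈ -49.058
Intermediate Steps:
K(M) = 0
p(b) = 25
C = 223098 (C = (1932 + 25)*(0 + 114) = 1957*114 = 223098)
C/(-4472) + 4066/4900 = 223098/(-4472) + 4066/4900 = 223098*(-1/4472) + 4066*(1/4900) = -111549/2236 + 2033/2450 = -134374631/2739100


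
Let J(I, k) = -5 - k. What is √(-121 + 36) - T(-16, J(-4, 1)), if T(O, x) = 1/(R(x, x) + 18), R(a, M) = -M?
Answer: -1/24 + I*√85 ≈ -0.041667 + 9.2195*I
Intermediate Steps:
T(O, x) = 1/(18 - x) (T(O, x) = 1/(-x + 18) = 1/(18 - x))
√(-121 + 36) - T(-16, J(-4, 1)) = √(-121 + 36) - (-1)/(-18 + (-5 - 1*1)) = √(-85) - (-1)/(-18 + (-5 - 1)) = I*√85 - (-1)/(-18 - 6) = I*√85 - (-1)/(-24) = I*√85 - (-1)*(-1)/24 = I*√85 - 1*1/24 = I*√85 - 1/24 = -1/24 + I*√85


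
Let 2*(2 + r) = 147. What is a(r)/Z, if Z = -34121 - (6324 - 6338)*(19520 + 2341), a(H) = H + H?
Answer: 143/271933 ≈ 0.00052586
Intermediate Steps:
r = 143/2 (r = -2 + (½)*147 = -2 + 147/2 = 143/2 ≈ 71.500)
a(H) = 2*H
Z = 271933 (Z = -34121 - (-14)*21861 = -34121 - 1*(-306054) = -34121 + 306054 = 271933)
a(r)/Z = (2*(143/2))/271933 = 143*(1/271933) = 143/271933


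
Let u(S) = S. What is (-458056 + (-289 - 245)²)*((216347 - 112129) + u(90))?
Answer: -18034853200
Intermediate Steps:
(-458056 + (-289 - 245)²)*((216347 - 112129) + u(90)) = (-458056 + (-289 - 245)²)*((216347 - 112129) + 90) = (-458056 + (-534)²)*(104218 + 90) = (-458056 + 285156)*104308 = -172900*104308 = -18034853200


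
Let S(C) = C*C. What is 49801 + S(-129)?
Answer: 66442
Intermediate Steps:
S(C) = C**2
49801 + S(-129) = 49801 + (-129)**2 = 49801 + 16641 = 66442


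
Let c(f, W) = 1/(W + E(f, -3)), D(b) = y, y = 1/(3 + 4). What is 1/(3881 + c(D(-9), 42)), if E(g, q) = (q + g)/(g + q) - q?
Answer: 46/178527 ≈ 0.00025766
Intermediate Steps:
E(g, q) = 1 - q (E(g, q) = (g + q)/(g + q) - q = 1 - q)
y = 1/7 ≈ 0.14286
D(b) = 1/7
c(f, W) = 1/(4 + W) (c(f, W) = 1/(W + (1 - 1*(-3))) = 1/(W + (1 + 3)) = 1/(W + 4) = 1/(4 + W))
1/(3881 + c(D(-9), 42)) = 1/(3881 + 1/(4 + 42)) = 1/(3881 + 1/46) = 1/(178527/46) = 46/178527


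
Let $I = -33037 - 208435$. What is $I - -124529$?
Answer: $-116943$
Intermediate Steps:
$I = -241472$ ($I = -33037 - 208435 = -241472$)
$I - -124529 = -241472 - -124529 = -241472 + 124529 = -116943$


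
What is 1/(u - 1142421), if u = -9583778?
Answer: -1/10726199 ≈ -9.3230e-8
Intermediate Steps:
1/(u - 1142421) = 1/(-9583778 - 1142421) = 1/(-10726199) = -1/10726199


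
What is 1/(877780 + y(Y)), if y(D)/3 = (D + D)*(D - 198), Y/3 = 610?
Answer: 1/18797140 ≈ 5.3200e-8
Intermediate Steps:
Y = 1830 (Y = 3*610 = 1830)
y(D) = 6*D*(-198 + D) (y(D) = 3*((D + D)*(D - 198)) = 3*((2*D)*(-198 + D)) = 3*(2*D*(-198 + D)) = 6*D*(-198 + D))
1/(877780 + y(Y)) = 1/(877780 + 6*1830*(-198 + 1830)) = 1/(877780 + 6*1830*1632) = 1/(877780 + 17919360) = 1/18797140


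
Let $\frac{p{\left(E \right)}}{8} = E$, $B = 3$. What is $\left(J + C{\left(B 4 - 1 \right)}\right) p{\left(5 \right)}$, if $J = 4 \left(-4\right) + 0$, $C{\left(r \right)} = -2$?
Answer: $-720$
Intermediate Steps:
$p{\left(E \right)} = 8 E$
$J = -16$ ($J = -16 + 0 = -16$)
$\left(J + C{\left(B 4 - 1 \right)}\right) p{\left(5 \right)} = \left(-16 - 2\right) 8 \cdot 5 = \left(-18\right) 40 = -720$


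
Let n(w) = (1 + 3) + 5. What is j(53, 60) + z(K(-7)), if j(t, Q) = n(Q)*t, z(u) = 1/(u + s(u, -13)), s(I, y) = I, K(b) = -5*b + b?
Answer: 26713/56 ≈ 477.02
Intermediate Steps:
K(b) = -4*b
n(w) = 9 (n(w) = 4 + 5 = 9)
z(u) = 1/(2*u) (z(u) = 1/(u + u) = 1/(2*u))
j(t, Q) = 9*t
j(53, 60) + z(K(-7)) = 9*53 + 1/(2*((-4*(-7)))) = 477 + (½)/28 = 477 + (½)*(1/28) = 477 + 1/56 = 26713/56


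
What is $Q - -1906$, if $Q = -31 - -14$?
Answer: $1889$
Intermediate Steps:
$Q = -17$ ($Q = -31 + 14 = -17$)
$Q - -1906 = -17 - -1906 = -17 + 1906 = 1889$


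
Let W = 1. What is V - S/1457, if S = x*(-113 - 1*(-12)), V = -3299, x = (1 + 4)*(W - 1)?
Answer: -3299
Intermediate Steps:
x = 0 (x = (1 + 4)*(1 - 1) = 5*0 = 0)
S = 0 (S = 0*(-113 - 1*(-12)) = 0*(-113 + 12) = 0*(-101) = 0)
V - S/1457 = -3299 - 0/1457 = -3299 - 1*0 = -3299 + 0 = -3299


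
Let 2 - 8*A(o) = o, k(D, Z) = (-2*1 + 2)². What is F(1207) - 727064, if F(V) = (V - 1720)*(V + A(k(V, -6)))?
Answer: -5385533/4 ≈ -1.3464e+6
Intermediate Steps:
k(D, Z) = 0 (k(D, Z) = (-2 + 2)² = 0² = 0)
A(o) = ¼ - o/8
F(V) = (-1720 + V)*(¼ + V) (F(V) = (V - 1720)*(V + (¼ - ⅛*0)) = (-1720 + V)*(V + (¼ + 0)) = (-1720 + V)*(V + ¼) = (-1720 + V)*(¼ + V))
F(1207) - 727064 = (-430 + 1207² - 6879/4*1207) - 727064 = (-430 + 1456849 - 8302953/4) - 727064 = -2477277/4 - 727064 = -5385533/4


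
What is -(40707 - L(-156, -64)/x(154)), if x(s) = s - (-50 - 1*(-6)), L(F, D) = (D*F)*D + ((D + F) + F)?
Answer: -4349669/99 ≈ -43936.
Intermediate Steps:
L(F, D) = D + 2*F + F*D² (L(F, D) = F*D² + (D + 2*F) = D + 2*F + F*D²)
x(s) = 44 + s (x(s) = s - (-50 + 6) = s - 1*(-44) = s + 44 = 44 + s)
-(40707 - L(-156, -64)/x(154)) = -(40707 - (-64 + 2*(-156) - 156*(-64)²)/(44 + 154)) = -(40707 - (-64 - 312 - 156*4096)/198) = -(40707 - (-64 - 312 - 638976)/198) = -(40707 - (-639352)/198) = -(40707 - 1*(-319676/99)) = -(40707 + 319676/99) = -1*4349669/99 = -4349669/99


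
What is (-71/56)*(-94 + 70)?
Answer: 213/7 ≈ 30.429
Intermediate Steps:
(-71/56)*(-94 + 70) = -71*1/56*(-24) = -71/56*(-24) = 213/7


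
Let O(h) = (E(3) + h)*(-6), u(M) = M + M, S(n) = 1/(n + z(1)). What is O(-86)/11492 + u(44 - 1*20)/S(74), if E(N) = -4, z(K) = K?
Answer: 10342935/2873 ≈ 3600.0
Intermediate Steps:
S(n) = 1/(1 + n) (S(n) = 1/(n + 1) = 1/(1 + n))
u(M) = 2*M
O(h) = 24 - 6*h (O(h) = (-4 + h)*(-6) = 24 - 6*h)
O(-86)/11492 + u(44 - 1*20)/S(74) = (24 - 6*(-86))/11492 + (2*(44 - 1*20))/(1/(1 + 74)) = (24 + 516)*(1/11492) + (2*(44 - 20))/(1/75) = 540*(1/11492) + (2*24)/(1/75) = 135/2873 + 48*75 = 135/2873 + 3600 = 10342935/2873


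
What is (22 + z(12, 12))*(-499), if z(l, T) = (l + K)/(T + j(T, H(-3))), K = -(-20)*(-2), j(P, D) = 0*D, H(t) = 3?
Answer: -29441/3 ≈ -9813.7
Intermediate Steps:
j(P, D) = 0
K = -40 (K = -4*10 = -40)
z(l, T) = (-40 + l)/T (z(l, T) = (l - 40)/(T + 0) = (-40 + l)/T)
(22 + z(12, 12))*(-499) = (22 + (-40 + 12)/12)*(-499) = (22 + (1/12)*(-28))*(-499) = (22 - 7/3)*(-499) = (59/3)*(-499) = -29441/3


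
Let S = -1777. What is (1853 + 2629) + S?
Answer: 2705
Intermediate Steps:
(1853 + 2629) + S = (1853 + 2629) - 1777 = 4482 - 1777 = 2705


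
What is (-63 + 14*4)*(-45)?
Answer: 315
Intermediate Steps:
(-63 + 14*4)*(-45) = (-63 + 56)*(-45) = -7*(-45) = 315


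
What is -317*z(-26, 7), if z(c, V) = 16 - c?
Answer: -13314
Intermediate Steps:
-317*z(-26, 7) = -317*(16 - 1*(-26)) = -317*(16 + 26) = -317*42 = -13314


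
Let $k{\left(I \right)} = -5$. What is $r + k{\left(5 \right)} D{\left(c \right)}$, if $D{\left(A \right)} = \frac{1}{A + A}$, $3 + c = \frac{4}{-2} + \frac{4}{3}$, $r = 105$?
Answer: $\frac{2325}{22} \approx 105.68$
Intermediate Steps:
$c = - \frac{11}{3}$ ($c = -3 + \left(\frac{4}{-2} + \frac{4}{3}\right) = -3 + \left(4 \left(- \frac{1}{2}\right) + 4 \cdot \frac{1}{3}\right) = -3 + \left(-2 + \frac{4}{3}\right) = -3 - \frac{2}{3} = - \frac{11}{3} \approx -3.6667$)
$D{\left(A \right)} = \frac{1}{2 A}$
$r + k{\left(5 \right)} D{\left(c \right)} = 105 - 5 \frac{1}{2 \left(- \frac{11}{3}\right)} = 105 - 5 \cdot \frac{1}{2} \left(- \frac{3}{11}\right) = 105 - - \frac{15}{22} = 105 + \frac{15}{22} = \frac{2325}{22}$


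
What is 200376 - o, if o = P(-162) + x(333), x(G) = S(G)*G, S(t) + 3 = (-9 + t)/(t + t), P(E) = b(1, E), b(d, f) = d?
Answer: 201212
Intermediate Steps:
P(E) = 1
S(t) = -3 + (-9 + t)/(2*t) (S(t) = -3 + (-9 + t)/(t + t) = -3 + (-9 + t)/((2*t)) = -3 + (-9 + t)*(1/(2*t)) = -3 + (-9 + t)/(2*t))
x(G) = -9/2 - 5*G/2 (x(G) = ((-9 - 5*G)/(2*G))*G = -9/2 - 5*G/2)
o = -836 (o = 1 + (-9/2 - 5/2*333) = 1 + (-9/2 - 1665/2) = 1 - 837 = -836)
200376 - o = 200376 - 1*(-836) = 200376 + 836 = 201212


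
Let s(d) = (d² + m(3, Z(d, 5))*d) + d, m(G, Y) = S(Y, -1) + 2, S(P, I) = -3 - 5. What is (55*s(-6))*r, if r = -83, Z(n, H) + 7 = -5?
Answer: -301290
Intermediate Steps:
S(P, I) = -8
Z(n, H) = -12 (Z(n, H) = -7 - 5 = -12)
m(G, Y) = -6 (m(G, Y) = -8 + 2 = -6)
s(d) = d² - 5*d (s(d) = (d² - 6*d) + d = d² - 5*d)
(55*s(-6))*r = (55*(-6*(-5 - 6)))*(-83) = (55*(-6*(-11)))*(-83) = (55*66)*(-83) = 3630*(-83) = -301290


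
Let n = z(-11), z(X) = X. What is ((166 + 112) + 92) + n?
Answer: 359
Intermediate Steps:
n = -11
((166 + 112) + 92) + n = ((166 + 112) + 92) - 11 = (278 + 92) - 11 = 370 - 11 = 359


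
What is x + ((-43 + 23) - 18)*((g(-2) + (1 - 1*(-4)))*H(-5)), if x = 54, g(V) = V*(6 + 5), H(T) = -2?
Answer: -1238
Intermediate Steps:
g(V) = 11*V (g(V) = V*11 = 11*V)
x + ((-43 + 23) - 18)*((g(-2) + (1 - 1*(-4)))*H(-5)) = 54 + ((-43 + 23) - 18)*((11*(-2) + (1 - 1*(-4)))*(-2)) = 54 + (-20 - 18)*((-22 + (1 + 4))*(-2)) = 54 - 38*(-22 + 5)*(-2) = 54 - (-646)*(-2) = 54 - 38*34 = 54 - 1292 = -1238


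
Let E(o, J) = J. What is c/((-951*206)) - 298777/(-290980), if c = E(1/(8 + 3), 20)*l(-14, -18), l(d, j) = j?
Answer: 9772826627/9500787980 ≈ 1.0286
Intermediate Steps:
c = -360 (c = 20*(-18) = -360)
c/((-951*206)) - 298777/(-290980) = -360/((-951*206)) - 298777/(-290980) = -360/(-195906) - 298777*(-1/290980) = -360*(-1/195906) + 298777/290980 = 60/32651 + 298777/290980 = 9772826627/9500787980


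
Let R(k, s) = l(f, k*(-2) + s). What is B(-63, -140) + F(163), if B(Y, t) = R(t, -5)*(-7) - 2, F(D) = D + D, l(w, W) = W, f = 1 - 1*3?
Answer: -1601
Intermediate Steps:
f = -2 (f = 1 - 3 = -2)
R(k, s) = s - 2*k (R(k, s) = k*(-2) + s = -2*k + s = s - 2*k)
F(D) = 2*D
B(Y, t) = 33 + 14*t (B(Y, t) = (-5 - 2*t)*(-7) - 2 = (35 + 14*t) - 2 = 33 + 14*t)
B(-63, -140) + F(163) = (33 + 14*(-140)) + 2*163 = (33 - 1960) + 326 = -1927 + 326 = -1601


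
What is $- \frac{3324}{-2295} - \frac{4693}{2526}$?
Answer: $- \frac{263779}{644130} \approx -0.40951$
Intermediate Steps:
$- \frac{3324}{-2295} - \frac{4693}{2526} = \left(-3324\right) \left(- \frac{1}{2295}\right) - \frac{4693}{2526} = \frac{1108}{765} - \frac{4693}{2526} = - \frac{263779}{644130}$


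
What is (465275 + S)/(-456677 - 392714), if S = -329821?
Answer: -135454/849391 ≈ -0.15947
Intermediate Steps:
(465275 + S)/(-456677 - 392714) = (465275 - 329821)/(-456677 - 392714) = 135454/(-849391) = 135454*(-1/849391) = -135454/849391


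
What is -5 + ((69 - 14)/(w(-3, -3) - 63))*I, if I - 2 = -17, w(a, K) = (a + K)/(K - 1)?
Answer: 345/41 ≈ 8.4146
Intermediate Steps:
w(a, K) = (K + a)/(-1 + K)
I = -15 (I = 2 - 17 = -15)
-5 + ((69 - 14)/(w(-3, -3) - 63))*I = -5 + ((69 - 14)/((-3 - 3)/(-1 - 3) - 63))*(-15) = -5 + (55/(-6/(-4) - 63))*(-15) = -5 + (55/(-¼*(-6) - 63))*(-15) = -5 + (55/(3/2 - 63))*(-15) = -5 + (55/(-123/2))*(-15) = -5 + (55*(-2/123))*(-15) = -5 - 110/123*(-15) = -5 + 550/41 = 345/41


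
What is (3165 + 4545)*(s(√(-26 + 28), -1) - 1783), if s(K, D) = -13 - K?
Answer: -13847160 - 7710*√2 ≈ -1.3858e+7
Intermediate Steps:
(3165 + 4545)*(s(√(-26 + 28), -1) - 1783) = (3165 + 4545)*((-13 - √(-26 + 28)) - 1783) = 7710*((-13 - √2) - 1783) = 7710*(-1796 - √2) = -13847160 - 7710*√2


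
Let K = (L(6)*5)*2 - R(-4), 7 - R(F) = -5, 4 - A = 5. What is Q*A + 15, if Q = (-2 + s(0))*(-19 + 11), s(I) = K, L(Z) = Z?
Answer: 383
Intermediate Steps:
A = -1 (A = 4 - 1*5 = 4 - 5 = -1)
R(F) = 12 (R(F) = 7 - 1*(-5) = 7 + 5 = 12)
K = 48 (K = (6*5)*2 - 1*12 = 30*2 - 12 = 60 - 12 = 48)
s(I) = 48
Q = -368 (Q = (-2 + 48)*(-19 + 11) = 46*(-8) = -368)
Q*A + 15 = -368*(-1) + 15 = 368 + 15 = 383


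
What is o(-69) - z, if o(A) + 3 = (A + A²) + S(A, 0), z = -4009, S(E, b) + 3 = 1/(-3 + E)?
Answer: 626039/72 ≈ 8695.0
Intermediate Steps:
S(E, b) = -3 + 1/(-3 + E)
o(A) = -3 + A + A² + (10 - 3*A)/(-3 + A) (o(A) = -3 + ((A + A²) + (10 - 3*A)/(-3 + A)) = -3 + (A + A² + (10 - 3*A)/(-3 + A)) = -3 + A + A² + (10 - 3*A)/(-3 + A))
o(-69) - z = (19 + (-69)³ - 9*(-69) - 2*(-69)²)/(-3 - 69) - 1*(-4009) = (19 - 328509 + 621 - 2*4761)/(-72) + 4009 = -(19 - 328509 + 621 - 9522)/72 + 4009 = -1/72*(-337391) + 4009 = 337391/72 + 4009 = 626039/72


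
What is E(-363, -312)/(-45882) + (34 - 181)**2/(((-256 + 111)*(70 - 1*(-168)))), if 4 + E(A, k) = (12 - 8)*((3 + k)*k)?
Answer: -1021391887/113099130 ≈ -9.0309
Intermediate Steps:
E(A, k) = -4 + 4*k*(3 + k) (E(A, k) = -4 + (12 - 8)*((3 + k)*k) = -4 + 4*(k*(3 + k)) = -4 + 4*k*(3 + k))
E(-363, -312)/(-45882) + (34 - 181)**2/(((-256 + 111)*(70 - 1*(-168)))) = (-4 + 4*(-312)**2 + 12*(-312))/(-45882) + (34 - 181)**2/(((-256 + 111)*(70 - 1*(-168)))) = (-4 + 4*97344 - 3744)*(-1/45882) + (-147)**2/((-145*(70 + 168))) = (-4 + 389376 - 3744)*(-1/45882) + 21609/((-145*238)) = 385628*(-1/45882) + 21609/(-34510) = -192814/22941 + 21609*(-1/34510) = -192814/22941 - 3087/4930 = -1021391887/113099130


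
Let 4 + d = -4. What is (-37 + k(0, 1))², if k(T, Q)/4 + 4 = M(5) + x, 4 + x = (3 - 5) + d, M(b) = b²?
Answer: 81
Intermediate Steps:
d = -8 (d = -4 - 4 = -8)
x = -14 (x = -4 + ((3 - 5) - 8) = -4 + (-2 - 8) = -4 - 10 = -14)
k(T, Q) = 28 (k(T, Q) = -16 + 4*(5² - 14) = -16 + 4*(25 - 14) = -16 + 4*11 = -16 + 44 = 28)
(-37 + k(0, 1))² = (-37 + 28)² = (-9)² = 81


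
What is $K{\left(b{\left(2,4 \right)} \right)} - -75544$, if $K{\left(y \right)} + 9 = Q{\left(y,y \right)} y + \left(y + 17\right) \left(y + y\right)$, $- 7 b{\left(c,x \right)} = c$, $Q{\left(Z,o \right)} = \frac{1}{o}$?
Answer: $\frac{3700796}{49} \approx 75527.0$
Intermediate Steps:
$b{\left(c,x \right)} = - \frac{c}{7}$
$K{\left(y \right)} = -8 + 2 y \left(17 + y\right)$ ($K{\left(y \right)} = -9 + \left(\frac{y}{y} + \left(y + 17\right) \left(y + y\right)\right) = -9 + \left(1 + \left(17 + y\right) 2 y\right) = -9 + \left(1 + 2 y \left(17 + y\right)\right) = -8 + 2 y \left(17 + y\right)$)
$K{\left(b{\left(2,4 \right)} \right)} - -75544 = \left(-8 + 2 \left(\left(- \frac{1}{7}\right) 2\right)^{2} + 34 \left(\left(- \frac{1}{7}\right) 2\right)\right) - -75544 = \left(-8 + 2 \left(- \frac{2}{7}\right)^{2} + 34 \left(- \frac{2}{7}\right)\right) + 75544 = \left(-8 + 2 \cdot \frac{4}{49} - \frac{68}{7}\right) + 75544 = \left(-8 + \frac{8}{49} - \frac{68}{7}\right) + 75544 = - \frac{860}{49} + 75544 = \frac{3700796}{49}$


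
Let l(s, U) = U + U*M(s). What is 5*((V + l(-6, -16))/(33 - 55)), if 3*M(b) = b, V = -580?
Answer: 1410/11 ≈ 128.18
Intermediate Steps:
M(b) = b/3
l(s, U) = U + U*s/3 (l(s, U) = U + U*(s/3) = U + U*s/3)
5*((V + l(-6, -16))/(33 - 55)) = 5*((-580 + (1/3)*(-16)*(3 - 6))/(33 - 55)) = 5*((-580 + (1/3)*(-16)*(-3))/(-22)) = 5*((-580 + 16)*(-1/22)) = 5*(-564*(-1/22)) = 5*(282/11) = 1410/11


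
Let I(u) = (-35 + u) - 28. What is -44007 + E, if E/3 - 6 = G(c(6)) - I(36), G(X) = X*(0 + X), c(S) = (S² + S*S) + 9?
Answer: -24225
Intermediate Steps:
I(u) = -63 + u
c(S) = 9 + 2*S² (c(S) = (S² + S²) + 9 = 2*S² + 9 = 9 + 2*S²)
G(X) = X² (G(X) = X*X = X²)
E = 19782 (E = 18 + 3*((9 + 2*6²)² - (-63 + 36)) = 18 + 3*((9 + 2*36)² - 1*(-27)) = 18 + 3*((9 + 72)² + 27) = 18 + 3*(81² + 27) = 18 + 3*(6561 + 27) = 18 + 3*6588 = 18 + 19764 = 19782)
-44007 + E = -44007 + 19782 = -24225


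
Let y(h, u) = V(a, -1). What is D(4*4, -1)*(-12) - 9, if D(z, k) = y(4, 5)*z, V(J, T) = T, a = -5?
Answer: 183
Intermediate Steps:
y(h, u) = -1
D(z, k) = -z
D(4*4, -1)*(-12) - 9 = -4*4*(-12) - 9 = -1*16*(-12) - 9 = -16*(-12) - 9 = 192 - 9 = 183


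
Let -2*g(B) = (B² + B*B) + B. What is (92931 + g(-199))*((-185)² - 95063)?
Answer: -3250543921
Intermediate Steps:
g(B) = -B² - B/2 (g(B) = -((B² + B*B) + B)/2 = -((B² + B²) + B)/2 = -(2*B² + B)/2 = -(B + 2*B²)/2 = -B² - B/2)
(92931 + g(-199))*((-185)² - 95063) = (92931 - 1*(-199)*(½ - 199))*((-185)² - 95063) = (92931 - 1*(-199)*(-397/2))*(34225 - 95063) = (92931 - 79003/2)*(-60838) = (106859/2)*(-60838) = -3250543921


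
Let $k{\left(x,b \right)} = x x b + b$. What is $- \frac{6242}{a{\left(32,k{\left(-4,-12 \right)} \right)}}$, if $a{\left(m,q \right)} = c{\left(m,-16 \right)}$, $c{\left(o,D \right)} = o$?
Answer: $- \frac{3121}{16} \approx -195.06$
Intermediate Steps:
$k{\left(x,b \right)} = b + b x^{2}$ ($k{\left(x,b \right)} = x^{2} b + b = b x^{2} + b = b + b x^{2}$)
$a{\left(m,q \right)} = m$
$- \frac{6242}{a{\left(32,k{\left(-4,-12 \right)} \right)}} = - \frac{6242}{32} = \left(-6242\right) \frac{1}{32} = - \frac{3121}{16}$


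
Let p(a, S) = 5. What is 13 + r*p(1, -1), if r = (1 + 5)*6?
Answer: 193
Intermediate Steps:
r = 36 (r = 6*6 = 36)
13 + r*p(1, -1) = 13 + 36*5 = 13 + 180 = 193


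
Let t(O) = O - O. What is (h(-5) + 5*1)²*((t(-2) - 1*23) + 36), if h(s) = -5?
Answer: 0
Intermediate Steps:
t(O) = 0
(h(-5) + 5*1)²*((t(-2) - 1*23) + 36) = (-5 + 5*1)²*((0 - 1*23) + 36) = (-5 + 5)²*((0 - 23) + 36) = 0²*(-23 + 36) = 0*13 = 0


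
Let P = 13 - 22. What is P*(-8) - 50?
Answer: 22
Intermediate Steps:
P = -9
P*(-8) - 50 = -9*(-8) - 50 = 72 - 50 = 22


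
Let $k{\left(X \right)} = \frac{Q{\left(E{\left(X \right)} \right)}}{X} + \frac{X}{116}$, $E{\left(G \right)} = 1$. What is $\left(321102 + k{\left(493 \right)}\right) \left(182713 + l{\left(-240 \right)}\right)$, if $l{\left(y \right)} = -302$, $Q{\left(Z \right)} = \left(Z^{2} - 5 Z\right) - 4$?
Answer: $\frac{115506565759623}{1972} \approx 5.8573 \cdot 10^{10}$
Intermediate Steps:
$Q{\left(Z \right)} = -4 + Z^{2} - 5 Z$
$k{\left(X \right)} = - \frac{8}{X} + \frac{X}{116}$ ($k{\left(X \right)} = \frac{-4 + 1^{2} - 5}{X} + \frac{X}{116} = \frac{-4 + 1 - 5}{X} + X \frac{1}{116} = - \frac{8}{X} + \frac{X}{116}$)
$\left(321102 + k{\left(493 \right)}\right) \left(182713 + l{\left(-240 \right)}\right) = \left(321102 + \left(- \frac{8}{493} + \frac{1}{116} \cdot 493\right)\right) \left(182713 - 302\right) = \left(321102 + \left(\left(-8\right) \frac{1}{493} + \frac{17}{4}\right)\right) 182411 = \left(321102 + \left(- \frac{8}{493} + \frac{17}{4}\right)\right) 182411 = \left(321102 + \frac{8349}{1972}\right) 182411 = \frac{633221493}{1972} \cdot 182411 = \frac{115506565759623}{1972}$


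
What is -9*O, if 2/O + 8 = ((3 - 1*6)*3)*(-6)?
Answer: -9/23 ≈ -0.39130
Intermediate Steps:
O = 1/23 (O = 2/(-8 + ((3 - 1*6)*3)*(-6)) = 2/(-8 + ((3 - 6)*3)*(-6)) = 2/(-8 - 3*3*(-6)) = 2/(-8 - 9*(-6)) = 2/(-8 + 54) = 2/46 = 2*(1/46) = 1/23 ≈ 0.043478)
-9*O = -9*1/23 = -9/23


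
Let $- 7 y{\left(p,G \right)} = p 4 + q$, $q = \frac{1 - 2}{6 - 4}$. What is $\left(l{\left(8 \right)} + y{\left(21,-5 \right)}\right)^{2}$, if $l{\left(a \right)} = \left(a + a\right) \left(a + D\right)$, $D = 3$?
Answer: $\frac{5276209}{196} \approx 26919.0$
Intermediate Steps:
$l{\left(a \right)} = 2 a \left(3 + a\right)$ ($l{\left(a \right)} = \left(a + a\right) \left(a + 3\right) = 2 a \left(3 + a\right)$)
$q = - \frac{1}{2} \approx -0.5$
$y{\left(p,G \right)} = \frac{1}{14} - \frac{4 p}{7}$ ($y{\left(p,G \right)} = - \frac{p 4 - \frac{1}{2}}{7} = - \frac{4 p - \frac{1}{2}}{7} = - \frac{- \frac{1}{2} + 4 p}{7} = \frac{1}{14} - \frac{4 p}{7}$)
$\left(l{\left(8 \right)} + y{\left(21,-5 \right)}\right)^{2} = \left(2 \cdot 8 \left(3 + 8\right) + \left(\frac{1}{14} - 12\right)\right)^{2} = \left(2 \cdot 8 \cdot 11 + \left(\frac{1}{14} - 12\right)\right)^{2} = \left(176 - \frac{167}{14}\right)^{2} = \left(\frac{2297}{14}\right)^{2} = \frac{5276209}{196}$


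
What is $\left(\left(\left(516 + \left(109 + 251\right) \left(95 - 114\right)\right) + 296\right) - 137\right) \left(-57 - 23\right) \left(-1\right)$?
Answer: $-493200$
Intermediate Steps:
$\left(\left(\left(516 + \left(109 + 251\right) \left(95 - 114\right)\right) + 296\right) - 137\right) \left(-57 - 23\right) \left(-1\right) = \left(\left(\left(516 + 360 \left(-19\right)\right) + 296\right) - 137\right) \left(\left(-80\right) \left(-1\right)\right) = \left(\left(\left(516 - 6840\right) + 296\right) - 137\right) 80 = \left(\left(-6324 + 296\right) - 137\right) 80 = \left(-6028 - 137\right) 80 = \left(-6165\right) 80 = -493200$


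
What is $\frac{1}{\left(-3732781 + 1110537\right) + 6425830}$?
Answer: $\frac{1}{3803586} \approx 2.6291 \cdot 10^{-7}$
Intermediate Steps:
$\frac{1}{\left(-3732781 + 1110537\right) + 6425830} = \frac{1}{-2622244 + 6425830} = \frac{1}{3803586}$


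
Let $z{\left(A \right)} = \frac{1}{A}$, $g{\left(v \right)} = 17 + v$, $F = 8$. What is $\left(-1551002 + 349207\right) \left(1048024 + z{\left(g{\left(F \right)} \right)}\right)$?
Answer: $- \frac{6297550255759}{5} \approx -1.2595 \cdot 10^{12}$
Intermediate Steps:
$\left(-1551002 + 349207\right) \left(1048024 + z{\left(g{\left(F \right)} \right)}\right) = \left(-1551002 + 349207\right) \left(1048024 + \frac{1}{17 + 8}\right) = - 1201795 \left(1048024 + \frac{1}{25}\right) = \left(-1201795\right) \frac{26200601}{25} = - \frac{6297550255759}{5}$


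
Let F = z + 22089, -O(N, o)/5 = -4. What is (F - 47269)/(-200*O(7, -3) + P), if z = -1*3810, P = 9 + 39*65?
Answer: 1115/56 ≈ 19.911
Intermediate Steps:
P = 2544 (P = 9 + 2535 = 2544)
O(N, o) = 20 (O(N, o) = -5*(-4) = 20)
z = -3810
F = 18279 (F = -3810 + 22089 = 18279)
(F - 47269)/(-200*O(7, -3) + P) = (18279 - 47269)/(-200*20 + 2544) = -28990/(-4000 + 2544) = -28990/(-1456) = -28990*(-1/1456) = 1115/56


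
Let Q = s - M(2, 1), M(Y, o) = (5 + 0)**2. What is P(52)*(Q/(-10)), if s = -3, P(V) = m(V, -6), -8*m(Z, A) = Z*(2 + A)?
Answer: 364/5 ≈ 72.800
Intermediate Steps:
m(Z, A) = -Z*(2 + A)/8
P(V) = V/2 (P(V) = -V*(2 - 6)/8 = -1/8*V*(-4) = V/2)
M(Y, o) = 25 (M(Y, o) = 5**2 = 25)
Q = -28 (Q = -3 - 1*25 = -3 - 25 = -28)
P(52)*(Q/(-10)) = ((1/2)*52)*(-28/(-10)) = 26*(-28*(-1/10)) = 26*(14/5) = 364/5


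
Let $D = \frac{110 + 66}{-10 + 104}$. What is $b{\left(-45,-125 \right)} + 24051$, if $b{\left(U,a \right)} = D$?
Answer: $\frac{1130485}{47} \approx 24053.0$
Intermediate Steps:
$D = \frac{88}{47}$ ($D = \frac{176}{94} = 176 \cdot \frac{1}{94} = \frac{88}{47} \approx 1.8723$)
$b{\left(U,a \right)} = \frac{88}{47}$
$b{\left(-45,-125 \right)} + 24051 = \frac{88}{47} + 24051 = \frac{1130485}{47}$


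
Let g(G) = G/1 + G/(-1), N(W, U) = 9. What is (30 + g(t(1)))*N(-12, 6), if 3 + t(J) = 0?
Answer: 270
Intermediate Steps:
t(J) = -3 (t(J) = -3 + 0 = -3)
g(G) = 0 (g(G) = G*1 + G*(-1) = G - G = 0)
(30 + g(t(1)))*N(-12, 6) = (30 + 0)*9 = 30*9 = 270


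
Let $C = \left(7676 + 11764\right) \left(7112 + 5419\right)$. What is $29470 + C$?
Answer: $243632110$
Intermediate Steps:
$C = 243602640$ ($C = 19440 \cdot 12531 = 243602640$)
$29470 + C = 29470 + 243602640 = 243632110$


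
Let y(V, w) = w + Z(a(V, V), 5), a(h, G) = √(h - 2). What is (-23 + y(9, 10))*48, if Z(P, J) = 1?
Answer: -576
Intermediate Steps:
a(h, G) = √(-2 + h)
y(V, w) = 1 + w (y(V, w) = w + 1 = 1 + w)
(-23 + y(9, 10))*48 = (-23 + (1 + 10))*48 = (-23 + 11)*48 = -12*48 = -576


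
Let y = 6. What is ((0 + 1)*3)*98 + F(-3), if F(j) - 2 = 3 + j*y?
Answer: 281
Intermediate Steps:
F(j) = 5 + 6*j (F(j) = 2 + (3 + j*6) = 2 + (3 + 6*j) = 5 + 6*j)
((0 + 1)*3)*98 + F(-3) = ((0 + 1)*3)*98 + (5 + 6*(-3)) = (1*3)*98 + (5 - 18) = 3*98 - 13 = 294 - 13 = 281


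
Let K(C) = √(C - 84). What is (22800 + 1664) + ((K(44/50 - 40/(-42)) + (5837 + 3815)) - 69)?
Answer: 34047 + I*√905898/105 ≈ 34047.0 + 9.0646*I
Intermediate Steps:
K(C) = √(-84 + C)
(22800 + 1664) + ((K(44/50 - 40/(-42)) + (5837 + 3815)) - 69) = (22800 + 1664) + ((√(-84 + (44/50 - 40/(-42))) + (5837 + 3815)) - 69) = 24464 + ((√(-84 + (44*(1/50) - 40*(-1/42))) + 9652) - 69) = 24464 + ((√(-84 + (22/25 + 20/21)) + 9652) - 69) = 24464 + ((√(-84 + 962/525) + 9652) - 69) = 24464 + ((√(-43138/525) + 9652) - 69) = 24464 + ((I*√905898/105 + 9652) - 69) = 24464 + ((9652 + I*√905898/105) - 69) = 24464 + (9583 + I*√905898/105) = 34047 + I*√905898/105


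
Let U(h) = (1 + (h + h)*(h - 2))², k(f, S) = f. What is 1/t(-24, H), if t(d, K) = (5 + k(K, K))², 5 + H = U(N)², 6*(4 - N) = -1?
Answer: 11019960576/191581231380566414401 ≈ 5.7521e-11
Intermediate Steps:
N = 25/6 (N = 4 - ⅙*(-1) = 4 + ⅙ = 25/6 ≈ 4.1667)
U(h) = (1 + 2*h*(-2 + h))² (U(h) = (1 + (2*h)*(-2 + h))² = (1 + 2*h*(-2 + h))²)
H = 13840762321/104976 (H = -5 + ((1 - 4*25/6 + 2*(25/6)²)²)² = -5 + ((1 - 50/3 + 2*(625/36))²)² = -5 + ((1 - 50/3 + 625/18)²)² = -5 + ((343/18)²)² = -5 + (117649/324)² = -5 + 13841287201/104976 = 13840762321/104976 ≈ 1.3185e+5)
t(d, K) = (5 + K)²
1/t(-24, H) = 1/((5 + 13840762321/104976)²) = 1/((13841287201/104976)²) = 1/(191581231380566414401/11019960576) = 11019960576/191581231380566414401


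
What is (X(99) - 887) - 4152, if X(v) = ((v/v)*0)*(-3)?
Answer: -5039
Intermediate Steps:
X(v) = 0 (X(v) = (1*0)*(-3) = 0*(-3) = 0)
(X(99) - 887) - 4152 = (0 - 887) - 4152 = -887 - 4152 = -5039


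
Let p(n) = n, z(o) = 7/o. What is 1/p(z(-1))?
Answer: -⅐ ≈ -0.14286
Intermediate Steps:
1/p(z(-1)) = 1/(7/(-1)) = 1/(7*(-1)) = 1/(-7) = -⅐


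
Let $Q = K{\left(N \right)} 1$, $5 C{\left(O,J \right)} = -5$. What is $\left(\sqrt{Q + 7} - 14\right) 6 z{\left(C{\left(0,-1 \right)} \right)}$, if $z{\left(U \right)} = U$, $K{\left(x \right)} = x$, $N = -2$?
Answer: $84 - 6 \sqrt{5} \approx 70.584$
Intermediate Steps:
$C{\left(O,J \right)} = -1$ ($C{\left(O,J \right)} = \frac{1}{5} \left(-5\right) = -1$)
$Q = -2$ ($Q = \left(-2\right) 1 = -2$)
$\left(\sqrt{Q + 7} - 14\right) 6 z{\left(C{\left(0,-1 \right)} \right)} = \left(\sqrt{-2 + 7} - 14\right) 6 \left(-1\right) = \left(\sqrt{5} - 14\right) 6 \left(-1\right) = \left(-14 + \sqrt{5}\right) 6 \left(-1\right) = \left(-84 + 6 \sqrt{5}\right) \left(-1\right) = 84 - 6 \sqrt{5}$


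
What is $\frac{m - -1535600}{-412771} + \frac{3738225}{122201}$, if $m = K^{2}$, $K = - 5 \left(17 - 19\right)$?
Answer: $\frac{1355366795775}{50441028971} \approx 26.87$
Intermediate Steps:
$K = 10$ ($K = \left(-5\right) \left(-2\right) = 10$)
$m = 100$ ($m = 10^{2} = 100$)
$\frac{m - -1535600}{-412771} + \frac{3738225}{122201} = \frac{100 - -1535600}{-412771} + \frac{3738225}{122201} = \left(100 + 1535600\right) \left(- \frac{1}{412771}\right) + 3738225 \cdot \frac{1}{122201} = 1535700 \left(- \frac{1}{412771}\right) + \frac{3738225}{122201} = - \frac{1535700}{412771} + \frac{3738225}{122201} = \frac{1355366795775}{50441028971}$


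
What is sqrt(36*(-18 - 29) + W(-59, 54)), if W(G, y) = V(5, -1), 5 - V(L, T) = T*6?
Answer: 41*I ≈ 41.0*I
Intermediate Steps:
V(L, T) = 5 - 6*T (V(L, T) = 5 - T*6 = 5 - 6*T)
W(G, y) = 11 (W(G, y) = 5 - 6*(-1) = 5 + 6 = 11)
sqrt(36*(-18 - 29) + W(-59, 54)) = sqrt(36*(-18 - 29) + 11) = sqrt(36*(-47) + 11) = sqrt(-1692 + 11) = sqrt(-1681) = 41*I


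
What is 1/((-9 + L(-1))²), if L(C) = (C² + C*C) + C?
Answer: 1/64 ≈ 0.015625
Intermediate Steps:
L(C) = C + 2*C² (L(C) = (C² + C²) + C = 2*C² + C = C + 2*C²)
1/((-9 + L(-1))²) = 1/((-9 - (1 + 2*(-1)))²) = 1/((-9 - (1 - 2))²) = 1/((-9 - 1*(-1))²) = 1/((-9 + 1)²) = 1/((-8)²) = 1/64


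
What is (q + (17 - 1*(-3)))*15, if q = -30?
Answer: -150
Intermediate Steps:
(q + (17 - 1*(-3)))*15 = (-30 + (17 - 1*(-3)))*15 = (-30 + (17 + 3))*15 = (-30 + 20)*15 = -10*15 = -150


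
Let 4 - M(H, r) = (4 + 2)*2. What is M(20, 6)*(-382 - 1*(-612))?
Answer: -1840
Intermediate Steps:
M(H, r) = -8 (M(H, r) = 4 - (4 + 2)*2 = 4 - 6*2 = 4 - 1*12 = 4 - 12 = -8)
M(20, 6)*(-382 - 1*(-612)) = -8*(-382 - 1*(-612)) = -8*(-382 + 612) = -8*230 = -1840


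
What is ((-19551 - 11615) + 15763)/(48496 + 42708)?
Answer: -15403/91204 ≈ -0.16889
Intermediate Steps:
((-19551 - 11615) + 15763)/(48496 + 42708) = (-31166 + 15763)/91204 = -15403*1/91204 = -15403/91204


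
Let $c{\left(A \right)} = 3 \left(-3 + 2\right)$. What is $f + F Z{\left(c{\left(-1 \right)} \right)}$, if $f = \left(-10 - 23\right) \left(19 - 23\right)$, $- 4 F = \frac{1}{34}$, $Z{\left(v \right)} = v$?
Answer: $\frac{17955}{136} \approx 132.02$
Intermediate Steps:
$c{\left(A \right)} = -3$ ($c{\left(A \right)} = 3 \left(-1\right) = -3$)
$F = - \frac{1}{136}$ ($F = - \frac{1}{4 \cdot 34} = \left(- \frac{1}{4}\right) \frac{1}{34} = - \frac{1}{136} \approx -0.0073529$)
$f = 132$ ($f = \left(-33\right) \left(-4\right) = 132$)
$f + F Z{\left(c{\left(-1 \right)} \right)} = 132 - - \frac{3}{136} = 132 + \frac{3}{136} = \frac{17955}{136}$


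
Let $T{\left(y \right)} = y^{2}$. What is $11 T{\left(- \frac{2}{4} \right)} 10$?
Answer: $\frac{55}{2} \approx 27.5$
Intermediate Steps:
$11 T{\left(- \frac{2}{4} \right)} 10 = 11 \left(- \frac{2}{4}\right)^{2} \cdot 10 = 11 \left(\left(-2\right) \frac{1}{4}\right)^{2} \cdot 10 = 11 \left(- \frac{1}{2}\right)^{2} \cdot 10 = 11 \cdot \frac{1}{4} \cdot 10 = \frac{11}{4} \cdot 10 = \frac{55}{2}$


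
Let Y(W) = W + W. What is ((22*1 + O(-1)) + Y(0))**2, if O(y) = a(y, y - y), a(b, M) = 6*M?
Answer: 484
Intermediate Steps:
Y(W) = 2*W
O(y) = 0 (O(y) = 6*(y - y) = 6*0 = 0)
((22*1 + O(-1)) + Y(0))**2 = ((22*1 + 0) + 2*0)**2 = ((22 + 0) + 0)**2 = (22 + 0)**2 = 22**2 = 484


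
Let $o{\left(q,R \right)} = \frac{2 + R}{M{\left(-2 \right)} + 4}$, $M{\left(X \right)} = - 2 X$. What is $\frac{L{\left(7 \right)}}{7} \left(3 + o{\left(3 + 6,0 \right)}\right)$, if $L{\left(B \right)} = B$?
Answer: $\frac{13}{4} \approx 3.25$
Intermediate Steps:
$o{\left(q,R \right)} = \frac{1}{4} + \frac{R}{8}$ ($o{\left(q,R \right)} = \frac{2 + R}{\left(-2\right) \left(-2\right) + 4} = \frac{2 + R}{4 + 4} = \frac{2 + R}{8} = \left(2 + R\right) \frac{1}{8} = \frac{1}{4} + \frac{R}{8}$)
$\frac{L{\left(7 \right)}}{7} \left(3 + o{\left(3 + 6,0 \right)}\right) = \frac{7}{7} \left(3 + \left(\frac{1}{4} + \frac{1}{8} \cdot 0\right)\right) = 7 \cdot \frac{1}{7} \left(3 + \left(\frac{1}{4} + 0\right)\right) = 1 \left(3 + \frac{1}{4}\right) = 1 \cdot \frac{13}{4} = \frac{13}{4}$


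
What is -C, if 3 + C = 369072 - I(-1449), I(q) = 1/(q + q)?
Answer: -1069561963/2898 ≈ -3.6907e+5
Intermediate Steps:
I(q) = 1/(2*q)
C = 1069561963/2898 (C = -3 + (369072 - 1/(2*(-1449))) = -3 + (369072 - (-1)/(2*1449)) = -3 + (369072 - 1*(-1/2898)) = -3 + (369072 + 1/2898) = -3 + 1069570657/2898 = 1069561963/2898 ≈ 3.6907e+5)
-C = -1*1069561963/2898 = -1069561963/2898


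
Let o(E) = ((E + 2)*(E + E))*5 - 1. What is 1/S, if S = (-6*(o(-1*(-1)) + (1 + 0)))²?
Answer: 1/32400 ≈ 3.0864e-5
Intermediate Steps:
o(E) = -1 + 10*E*(2 + E) (o(E) = ((2 + E)*(2*E))*5 - 1 = (2*E*(2 + E))*5 - 1 = 10*E*(2 + E) - 1 = -1 + 10*E*(2 + E))
S = 32400 (S = (-6*((-1 + 10*(-1*(-1))² + 20*(-1*(-1))) + (1 + 0)))² = (-6*((-1 + 10*1² + 20*1) + 1))² = (-6*((-1 + 10*1 + 20) + 1))² = (-6*((-1 + 10 + 20) + 1))² = (-6*(29 + 1))² = (-6*30)² = (-180)² = 32400)
1/S = 1/32400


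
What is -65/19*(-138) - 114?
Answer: 6804/19 ≈ 358.11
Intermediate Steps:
-65/19*(-138) - 114 = 8970/19 - 114 = 6804/19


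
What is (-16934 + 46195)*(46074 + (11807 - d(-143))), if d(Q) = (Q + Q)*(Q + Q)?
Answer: -699776815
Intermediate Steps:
d(Q) = 4*Q**2 (d(Q) = (2*Q)*(2*Q) = 4*Q**2)
(-16934 + 46195)*(46074 + (11807 - d(-143))) = (-16934 + 46195)*(46074 + (11807 - 4*(-143)**2)) = 29261*(46074 + (11807 - 4*20449)) = 29261*(46074 + (11807 - 1*81796)) = 29261*(46074 + (11807 - 81796)) = 29261*(46074 - 69989) = 29261*(-23915) = -699776815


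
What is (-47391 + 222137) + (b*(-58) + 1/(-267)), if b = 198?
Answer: 43590953/267 ≈ 1.6326e+5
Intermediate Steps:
(-47391 + 222137) + (b*(-58) + 1/(-267)) = (-47391 + 222137) + (198*(-58) + 1/(-267)) = 174746 + (-11484 - 1/267) = 174746 - 3066229/267 = 43590953/267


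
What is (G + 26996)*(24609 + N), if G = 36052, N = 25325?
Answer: 3148238832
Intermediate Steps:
(G + 26996)*(24609 + N) = (36052 + 26996)*(24609 + 25325) = 63048*49934 = 3148238832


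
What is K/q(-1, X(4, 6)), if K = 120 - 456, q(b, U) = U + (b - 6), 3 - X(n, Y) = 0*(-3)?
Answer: 84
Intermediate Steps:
X(n, Y) = 3 (X(n, Y) = 3 - 0*(-3) = 3 - 1*0 = 3 + 0 = 3)
q(b, U) = -6 + U + b (q(b, U) = U + (-6 + b) = -6 + U + b)
K = -336
K/q(-1, X(4, 6)) = -336/(-6 + 3 - 1) = -336/(-4) = -336*(-¼) = 84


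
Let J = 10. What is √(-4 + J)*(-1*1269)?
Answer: -1269*√6 ≈ -3108.4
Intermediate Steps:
√(-4 + J)*(-1*1269) = √(-4 + 10)*(-1*1269) = √6*(-1269) = -1269*√6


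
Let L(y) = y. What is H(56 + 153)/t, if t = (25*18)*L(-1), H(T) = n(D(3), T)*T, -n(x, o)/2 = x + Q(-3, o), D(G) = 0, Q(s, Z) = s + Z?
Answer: 43054/225 ≈ 191.35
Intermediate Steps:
Q(s, Z) = Z + s
n(x, o) = 6 - 2*o - 2*x (n(x, o) = -2*(x + (o - 3)) = -2*(x + (-3 + o)) = -2*(-3 + o + x) = 6 - 2*o - 2*x)
H(T) = T*(6 - 2*T) (H(T) = (6 - 2*T - 2*0)*T = (6 - 2*T + 0)*T = (6 - 2*T)*T = T*(6 - 2*T))
t = -450 (t = (25*18)*(-1) = 450*(-1) = -450)
H(56 + 153)/t = (2*(56 + 153)*(3 - (56 + 153)))/(-450) = (2*209*(3 - 1*209))*(-1/450) = (2*209*(3 - 209))*(-1/450) = (2*209*(-206))*(-1/450) = -86108*(-1/450) = 43054/225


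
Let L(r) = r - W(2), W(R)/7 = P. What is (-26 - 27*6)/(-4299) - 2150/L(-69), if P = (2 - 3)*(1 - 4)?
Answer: 308659/12897 ≈ 23.933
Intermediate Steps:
P = 3 (P = -1*(-3) = 3)
W(R) = 21 (W(R) = 7*3 = 21)
L(r) = -21 + r (L(r) = r - 1*21 = r - 21 = -21 + r)
(-26 - 27*6)/(-4299) - 2150/L(-69) = (-26 - 27*6)/(-4299) - 2150/(-21 - 69) = (-26 - 162)*(-1/4299) - 2150/(-90) = -188*(-1/4299) - 2150*(-1/90) = 188/4299 + 215/9 = 308659/12897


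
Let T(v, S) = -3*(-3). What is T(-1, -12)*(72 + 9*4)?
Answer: 972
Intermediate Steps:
T(v, S) = 9
T(-1, -12)*(72 + 9*4) = 9*(72 + 9*4) = 9*(72 + 36) = 9*108 = 972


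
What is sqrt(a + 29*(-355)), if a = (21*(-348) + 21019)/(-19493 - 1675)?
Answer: I*sqrt(653814813)/252 ≈ 101.47*I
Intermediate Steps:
a = -13711/21168 (a = (-7308 + 21019)/(-21168) = 13711*(-1/21168) = -13711/21168 ≈ -0.64772)
sqrt(a + 29*(-355)) = sqrt(-13711/21168 + 29*(-355)) = sqrt(-13711/21168 - 10295) = sqrt(-217938271/21168) = I*sqrt(653814813)/252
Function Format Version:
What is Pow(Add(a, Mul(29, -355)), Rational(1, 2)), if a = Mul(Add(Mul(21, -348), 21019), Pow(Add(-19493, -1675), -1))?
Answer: Mul(Rational(1, 252), I, Pow(653814813, Rational(1, 2))) ≈ Mul(101.47, I)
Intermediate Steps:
a = Rational(-13711, 21168) (a = Mul(Add(-7308, 21019), Pow(-21168, -1)) = Mul(13711, Rational(-1, 21168)) = Rational(-13711, 21168) ≈ -0.64772)
Pow(Add(a, Mul(29, -355)), Rational(1, 2)) = Pow(Add(Rational(-13711, 21168), Mul(29, -355)), Rational(1, 2)) = Pow(Add(Rational(-13711, 21168), -10295), Rational(1, 2)) = Pow(Rational(-217938271, 21168), Rational(1, 2)) = Mul(Rational(1, 252), I, Pow(653814813, Rational(1, 2)))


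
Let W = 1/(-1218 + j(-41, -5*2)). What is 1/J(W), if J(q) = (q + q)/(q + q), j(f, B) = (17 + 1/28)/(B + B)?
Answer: 1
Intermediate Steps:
j(f, B) = 477/(56*B) (j(f, B) = (17 + 1/28)/((2*B)) = 477*(1/(2*B))/28 = 477/(56*B))
W = -560/682557 (W = 1/(-1218 + 477/(56*((-5*2)))) = 1/(-1218 + (477/56)/(-10)) = 1/(-1218 + (477/56)*(-⅒)) = 1/(-1218 - 477/560) = 1/(-682557/560) = -560/682557 ≈ -0.00082044)
J(q) = 1 (J(q) = (2*q)/((2*q)) = (2*q)*(1/(2*q)) = 1)
1/J(W) = 1/1 = 1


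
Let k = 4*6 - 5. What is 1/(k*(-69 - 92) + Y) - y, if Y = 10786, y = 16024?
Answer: -123817447/7727 ≈ -16024.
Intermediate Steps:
k = 19 (k = 24 - 5 = 19)
1/(k*(-69 - 92) + Y) - y = 1/(19*(-69 - 92) + 10786) - 1*16024 = 1/(19*(-161) + 10786) - 16024 = 1/(-3059 + 10786) - 16024 = 1/7727 - 16024 = -123817447/7727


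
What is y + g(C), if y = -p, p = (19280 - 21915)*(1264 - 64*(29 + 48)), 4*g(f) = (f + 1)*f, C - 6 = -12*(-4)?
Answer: -19307795/2 ≈ -9.6539e+6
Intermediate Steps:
C = 54 (C = 6 - 12*(-4) = 6 + 48 = 54)
g(f) = f*(1 + f)/4 (g(f) = ((f + 1)*f)/4 = ((1 + f)*f)/4 = (f*(1 + f))/4 = f*(1 + f)/4)
p = 9654640 (p = -2635*(1264 - 64*77) = -2635*(1264 - 4928) = -2635*(-3664) = 9654640)
y = -9654640 (y = -1*9654640 = -9654640)
y + g(C) = -9654640 + (1/4)*54*(1 + 54) = -9654640 + (1/4)*54*55 = -9654640 + 1485/2 = -19307795/2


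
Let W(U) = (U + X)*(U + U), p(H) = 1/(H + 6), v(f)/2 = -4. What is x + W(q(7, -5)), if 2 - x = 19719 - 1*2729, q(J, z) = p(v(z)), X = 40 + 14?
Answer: -34083/2 ≈ -17042.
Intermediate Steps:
v(f) = -8 (v(f) = 2*(-4) = -8)
X = 54
p(H) = 1/(6 + H)
q(J, z) = -½ (q(J, z) = 1/(6 - 8) = 1/(-2) = -½)
W(U) = 2*U*(54 + U) (W(U) = (U + 54)*(U + U) = (54 + U)*(2*U) = 2*U*(54 + U))
x = -16988 (x = 2 - (19719 - 1*2729) = 2 - (19719 - 2729) = 2 - 1*16990 = 2 - 16990 = -16988)
x + W(q(7, -5)) = -16988 + 2*(-½)*(54 - ½) = -16988 + 2*(-½)*(107/2) = -16988 - 107/2 = -34083/2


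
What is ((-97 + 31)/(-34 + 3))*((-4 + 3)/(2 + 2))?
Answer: -33/62 ≈ -0.53226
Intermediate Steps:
((-97 + 31)/(-34 + 3))*((-4 + 3)/(2 + 2)) = (-66/(-31))*(-1/4) = (-66*(-1/31))*(-1*¼) = (66/31)*(-¼) = -33/62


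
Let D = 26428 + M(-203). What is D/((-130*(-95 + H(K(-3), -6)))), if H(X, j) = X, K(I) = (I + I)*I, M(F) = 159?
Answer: 2417/910 ≈ 2.6560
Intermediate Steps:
K(I) = 2*I² (K(I) = (2*I)*I = 2*I²)
D = 26587 (D = 26428 + 159 = 26587)
D/((-130*(-95 + H(K(-3), -6)))) = 26587/((-130*(-95 + 2*(-3)²))) = 26587/((-130*(-95 + 2*9))) = 26587/((-130*(-95 + 18))) = 26587/((-130*(-77))) = 26587/10010 = 26587*(1/10010) = 2417/910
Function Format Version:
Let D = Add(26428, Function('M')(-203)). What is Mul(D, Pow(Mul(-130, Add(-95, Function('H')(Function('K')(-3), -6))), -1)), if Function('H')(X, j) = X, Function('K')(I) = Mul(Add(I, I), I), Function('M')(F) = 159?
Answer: Rational(2417, 910) ≈ 2.6560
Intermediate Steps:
Function('K')(I) = Mul(2, Pow(I, 2)) (Function('K')(I) = Mul(Mul(2, I), I) = Mul(2, Pow(I, 2)))
D = 26587 (D = Add(26428, 159) = 26587)
Mul(D, Pow(Mul(-130, Add(-95, Function('H')(Function('K')(-3), -6))), -1)) = Mul(26587, Pow(Mul(-130, Add(-95, Mul(2, Pow(-3, 2)))), -1)) = Mul(26587, Pow(Mul(-130, Add(-95, Mul(2, 9))), -1)) = Mul(26587, Pow(Mul(-130, Add(-95, 18)), -1)) = Mul(26587, Pow(Mul(-130, -77), -1)) = Mul(26587, Pow(10010, -1)) = Mul(26587, Rational(1, 10010)) = Rational(2417, 910)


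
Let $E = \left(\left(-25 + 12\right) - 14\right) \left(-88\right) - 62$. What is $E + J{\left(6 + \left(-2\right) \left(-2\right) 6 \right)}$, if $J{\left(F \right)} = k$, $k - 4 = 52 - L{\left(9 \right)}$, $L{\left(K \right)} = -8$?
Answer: $2378$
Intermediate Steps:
$E = 2314$ ($E = \left(-13 - 14\right) \left(-88\right) - 62 = \left(-27\right) \left(-88\right) - 62 = 2376 - 62 = 2314$)
$k = 64$ ($k = 4 + \left(52 - -8\right) = 4 + \left(52 + 8\right) = 4 + 60 = 64$)
$J{\left(F \right)} = 64$
$E + J{\left(6 + \left(-2\right) \left(-2\right) 6 \right)} = 2314 + 64 = 2378$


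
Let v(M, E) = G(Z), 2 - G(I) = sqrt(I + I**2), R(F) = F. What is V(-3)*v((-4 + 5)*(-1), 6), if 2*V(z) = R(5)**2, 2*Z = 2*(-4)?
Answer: 25 - 25*sqrt(3) ≈ -18.301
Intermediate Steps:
Z = -4 (Z = (2*(-4))/2 = (1/2)*(-8) = -4)
G(I) = 2 - sqrt(I + I**2)
v(M, E) = 2 - 2*sqrt(3) (v(M, E) = 2 - sqrt(-4*(1 - 4)) = 2 - sqrt(-4*(-3)) = 2 - sqrt(12) = 2 - 2*sqrt(3))
V(z) = 25/2 (V(z) = (1/2)*5**2 = (1/2)*25 = 25/2)
V(-3)*v((-4 + 5)*(-1), 6) = 25*(2 - 2*sqrt(3))/2 = 25 - 25*sqrt(3)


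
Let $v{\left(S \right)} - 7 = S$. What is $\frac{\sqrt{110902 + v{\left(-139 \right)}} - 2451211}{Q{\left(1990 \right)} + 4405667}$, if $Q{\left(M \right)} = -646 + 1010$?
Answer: $- \frac{350173}{629433} + \frac{\sqrt{110770}}{4406031} \approx -0.55626$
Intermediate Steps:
$Q{\left(M \right)} = 364$
$v{\left(S \right)} = 7 + S$
$\frac{\sqrt{110902 + v{\left(-139 \right)}} - 2451211}{Q{\left(1990 \right)} + 4405667} = \frac{\sqrt{110902 + \left(7 - 139\right)} - 2451211}{364 + 4405667} = \frac{\sqrt{110902 - 132} - 2451211}{4406031} = \left(\sqrt{110770} - 2451211\right) \frac{1}{4406031} = \left(-2451211 + \sqrt{110770}\right) \frac{1}{4406031} = - \frac{350173}{629433} + \frac{\sqrt{110770}}{4406031}$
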